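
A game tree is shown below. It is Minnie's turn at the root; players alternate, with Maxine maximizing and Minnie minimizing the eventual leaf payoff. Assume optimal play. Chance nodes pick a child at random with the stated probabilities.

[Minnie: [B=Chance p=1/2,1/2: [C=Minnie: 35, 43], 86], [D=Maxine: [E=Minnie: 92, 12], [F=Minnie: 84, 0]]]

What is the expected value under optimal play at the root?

C (Minnie): min(35, 43) = 35
B (Chance): 1/2·35 + 1/2·86 = 60.5
E (Minnie): min(92, 12) = 12
F (Minnie): min(84, 0) = 0
D (Maxine): max(12, 0) = 12
Root (Minnie): min(60.5, 12) = 12

12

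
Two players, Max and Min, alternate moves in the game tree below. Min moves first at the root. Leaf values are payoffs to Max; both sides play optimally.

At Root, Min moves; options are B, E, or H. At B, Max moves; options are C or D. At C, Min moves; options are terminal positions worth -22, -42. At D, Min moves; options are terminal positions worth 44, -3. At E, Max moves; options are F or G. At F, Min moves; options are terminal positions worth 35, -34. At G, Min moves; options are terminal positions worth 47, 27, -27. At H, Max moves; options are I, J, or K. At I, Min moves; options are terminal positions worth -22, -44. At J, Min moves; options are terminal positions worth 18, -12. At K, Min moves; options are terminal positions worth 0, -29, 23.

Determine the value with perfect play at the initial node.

C (Min): min(-22, -42) = -42
D (Min): min(44, -3) = -3
B (Max): max(-42, -3) = -3
F (Min): min(35, -34) = -34
G (Min): min(47, 27, -27) = -27
E (Max): max(-34, -27) = -27
I (Min): min(-22, -44) = -44
J (Min): min(18, -12) = -12
K (Min): min(0, -29, 23) = -29
H (Max): max(-44, -12, -29) = -12
Root (Min): min(-3, -27, -12) = -27

-27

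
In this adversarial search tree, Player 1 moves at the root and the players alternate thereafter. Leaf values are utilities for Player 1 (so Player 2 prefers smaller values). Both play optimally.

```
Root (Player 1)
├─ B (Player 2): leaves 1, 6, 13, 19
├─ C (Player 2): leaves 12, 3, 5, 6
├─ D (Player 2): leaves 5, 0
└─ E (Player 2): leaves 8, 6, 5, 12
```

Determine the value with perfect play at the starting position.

5

B (Player 2): min(1, 6, 13, 19) = 1
C (Player 2): min(12, 3, 5, 6) = 3
D (Player 2): min(5, 0) = 0
E (Player 2): min(8, 6, 5, 12) = 5
Root (Player 1): max(1, 3, 0, 5) = 5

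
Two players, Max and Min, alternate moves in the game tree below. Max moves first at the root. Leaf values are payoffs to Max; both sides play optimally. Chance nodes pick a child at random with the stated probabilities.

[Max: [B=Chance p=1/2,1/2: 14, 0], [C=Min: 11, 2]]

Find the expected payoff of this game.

7

B (Chance): 1/2·14 + 1/2·0 = 7
C (Min): min(11, 2) = 2
Root (Max): max(7, 2) = 7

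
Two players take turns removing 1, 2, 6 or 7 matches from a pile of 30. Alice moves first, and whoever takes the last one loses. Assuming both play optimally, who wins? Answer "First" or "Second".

i:   0  1  2  3  4  5  6  7  8  9 10 11 12 13 14 15 16 17 18 19 20 21 22 23 24 25 26 27 28 29 30
     W  L  W  W  L  W  W  W  W  L  W  W  L  W  W  W  W  L  W  W  L  W  W  W  W  L  W  W  L  W  W
Position 30 is W, so the first player wins.

First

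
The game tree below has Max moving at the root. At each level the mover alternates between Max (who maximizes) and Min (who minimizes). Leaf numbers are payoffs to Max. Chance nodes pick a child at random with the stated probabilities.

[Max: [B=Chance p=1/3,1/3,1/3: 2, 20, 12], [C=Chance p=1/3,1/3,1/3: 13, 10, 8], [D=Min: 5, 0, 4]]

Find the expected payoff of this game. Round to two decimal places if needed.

B (Chance): 1/3·2 + 1/3·20 + 1/3·12 = 11.33
C (Chance): 1/3·13 + 1/3·10 + 1/3·8 = 10.33
D (Min): min(5, 0, 4) = 0
Root (Max): max(11.33, 10.33, 0) = 11.33

11.33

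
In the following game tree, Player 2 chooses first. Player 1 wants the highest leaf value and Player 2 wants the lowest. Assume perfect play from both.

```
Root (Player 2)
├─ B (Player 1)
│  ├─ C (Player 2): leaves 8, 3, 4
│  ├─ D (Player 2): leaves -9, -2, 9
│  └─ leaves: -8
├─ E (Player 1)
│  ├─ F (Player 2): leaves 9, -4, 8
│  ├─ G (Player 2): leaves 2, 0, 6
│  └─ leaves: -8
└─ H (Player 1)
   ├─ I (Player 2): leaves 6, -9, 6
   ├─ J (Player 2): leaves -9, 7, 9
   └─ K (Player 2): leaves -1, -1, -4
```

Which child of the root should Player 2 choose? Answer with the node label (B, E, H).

H

C (Player 2): min(8, 3, 4) = 3
D (Player 2): min(-9, -2, 9) = -9
B (Player 1): max(3, -9, -8) = 3
F (Player 2): min(9, -4, 8) = -4
G (Player 2): min(2, 0, 6) = 0
E (Player 1): max(-4, 0, -8) = 0
I (Player 2): min(6, -9, 6) = -9
J (Player 2): min(-9, 7, 9) = -9
K (Player 2): min(-1, -1, -4) = -4
H (Player 1): max(-9, -9, -4) = -4
Root (Player 2): min(3, 0, -4) = -4
Player 2 picks the child with the lowest value: H (value -4).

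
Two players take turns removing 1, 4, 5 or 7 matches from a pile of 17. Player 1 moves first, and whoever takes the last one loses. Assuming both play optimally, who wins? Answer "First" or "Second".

W/L table (W = player to move can force a win):
i:   0  1  2  3  4  5  6  7  8  9 10 11 12 13 14 15 16 17
     W  L  W  L  W  W  W  W  W  L  W  L  W  W  W  W  W  L
Position 17 is L, so the second player wins.

Second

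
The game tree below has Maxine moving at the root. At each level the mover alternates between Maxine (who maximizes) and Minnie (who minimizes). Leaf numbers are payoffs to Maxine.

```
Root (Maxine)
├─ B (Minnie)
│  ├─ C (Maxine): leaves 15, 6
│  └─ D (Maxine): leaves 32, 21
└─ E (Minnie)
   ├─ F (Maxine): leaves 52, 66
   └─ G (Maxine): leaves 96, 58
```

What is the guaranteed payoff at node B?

C: max(15, 6) = 15
D: max(32, 21) = 32
B: min(15, 32) = 15

15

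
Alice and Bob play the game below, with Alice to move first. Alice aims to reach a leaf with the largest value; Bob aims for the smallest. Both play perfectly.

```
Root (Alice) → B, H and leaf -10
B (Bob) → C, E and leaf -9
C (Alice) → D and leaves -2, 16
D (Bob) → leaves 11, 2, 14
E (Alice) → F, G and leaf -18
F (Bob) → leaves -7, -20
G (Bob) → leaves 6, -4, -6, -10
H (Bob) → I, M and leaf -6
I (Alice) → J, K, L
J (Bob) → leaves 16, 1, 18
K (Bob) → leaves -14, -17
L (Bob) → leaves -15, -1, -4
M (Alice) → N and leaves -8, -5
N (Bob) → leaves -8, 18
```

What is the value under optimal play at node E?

-10

F: min(-7, -20) = -20
G: min(6, -4, -6, -10) = -10
E: max(-20, -10, -18) = -10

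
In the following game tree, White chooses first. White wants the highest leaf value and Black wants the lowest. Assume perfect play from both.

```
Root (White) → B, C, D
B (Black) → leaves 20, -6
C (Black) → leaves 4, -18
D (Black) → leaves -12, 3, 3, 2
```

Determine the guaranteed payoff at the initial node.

B (Black): min(20, -6) = -6
C (Black): min(4, -18) = -18
D (Black): min(-12, 3, 3, 2) = -12
Root (White): max(-6, -18, -12) = -6

-6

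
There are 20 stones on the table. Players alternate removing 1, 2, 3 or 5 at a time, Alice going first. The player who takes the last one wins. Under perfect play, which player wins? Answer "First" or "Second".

Compute winning (W) and losing (L) positions by backward induction:
i:   0  1  2  3  4  5  6  7  8  9 10 11 12 13 14 15 16 17 18 19 20
     L  W  W  W  L  W  W  W  L  W  W  W  L  W  W  W  L  W  W  W  L
Position 20 is L, so the second player wins.

Second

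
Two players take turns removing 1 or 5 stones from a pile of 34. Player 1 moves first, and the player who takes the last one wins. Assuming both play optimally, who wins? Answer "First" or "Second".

i:   0  1  2  3  4  5  6  7  8  9 10 11 12 13 14 15 16 17 18 19 20 21 22 23 24 25 26 27 28 29 30 31 32 33 34
     L  W  L  W  L  W  L  W  L  W  L  W  L  W  L  W  L  W  L  W  L  W  L  W  L  W  L  W  L  W  L  W  L  W  L
Position 34 is L, so the second player wins.

Second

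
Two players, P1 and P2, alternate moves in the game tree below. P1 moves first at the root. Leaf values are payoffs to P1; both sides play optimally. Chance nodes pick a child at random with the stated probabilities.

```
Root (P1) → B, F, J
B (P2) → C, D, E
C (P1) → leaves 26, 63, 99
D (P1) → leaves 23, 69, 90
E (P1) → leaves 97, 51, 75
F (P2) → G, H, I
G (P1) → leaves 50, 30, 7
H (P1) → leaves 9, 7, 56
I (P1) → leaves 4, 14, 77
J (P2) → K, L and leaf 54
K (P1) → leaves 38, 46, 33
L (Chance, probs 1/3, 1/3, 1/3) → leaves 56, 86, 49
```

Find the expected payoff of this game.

90

C (P1): max(26, 63, 99) = 99
D (P1): max(23, 69, 90) = 90
E (P1): max(97, 51, 75) = 97
B (P2): min(99, 90, 97) = 90
G (P1): max(50, 30, 7) = 50
H (P1): max(9, 7, 56) = 56
I (P1): max(4, 14, 77) = 77
F (P2): min(50, 56, 77) = 50
K (P1): max(38, 46, 33) = 46
L (Chance): 1/3·56 + 1/3·86 + 1/3·49 = 63.67
J (P2): min(46, 63.67, 54) = 46
Root (P1): max(90, 50, 46) = 90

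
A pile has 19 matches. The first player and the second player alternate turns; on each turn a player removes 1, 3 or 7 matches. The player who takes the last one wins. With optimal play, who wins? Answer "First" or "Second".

Mark each pile size as W (mover wins) or L (mover loses):
i:   0  1  2  3  4  5  6  7  8  9 10 11 12 13 14 15 16 17 18 19
     L  W  L  W  L  W  L  W  L  W  L  W  L  W  L  W  L  W  L  W
Position 19 is W, so the first player wins.

First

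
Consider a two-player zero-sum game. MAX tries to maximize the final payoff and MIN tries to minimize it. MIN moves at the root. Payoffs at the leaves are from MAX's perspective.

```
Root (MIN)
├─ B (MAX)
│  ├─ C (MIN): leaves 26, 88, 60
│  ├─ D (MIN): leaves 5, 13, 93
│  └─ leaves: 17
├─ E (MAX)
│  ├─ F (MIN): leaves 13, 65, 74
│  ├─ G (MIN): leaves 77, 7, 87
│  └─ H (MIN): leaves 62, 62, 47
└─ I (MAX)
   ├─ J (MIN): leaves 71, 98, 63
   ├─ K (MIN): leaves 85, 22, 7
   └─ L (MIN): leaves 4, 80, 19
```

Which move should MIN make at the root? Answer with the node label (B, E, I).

B

C (MIN): min(26, 88, 60) = 26
D (MIN): min(5, 13, 93) = 5
B (MAX): max(26, 5, 17) = 26
F (MIN): min(13, 65, 74) = 13
G (MIN): min(77, 7, 87) = 7
H (MIN): min(62, 62, 47) = 47
E (MAX): max(13, 7, 47) = 47
J (MIN): min(71, 98, 63) = 63
K (MIN): min(85, 22, 7) = 7
L (MIN): min(4, 80, 19) = 4
I (MAX): max(63, 7, 4) = 63
Root (MIN): min(26, 47, 63) = 26
MIN picks the child with the lowest value: B (value 26).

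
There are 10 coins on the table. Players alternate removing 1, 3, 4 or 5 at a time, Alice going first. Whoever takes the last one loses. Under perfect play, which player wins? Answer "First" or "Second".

First

W/L table (W = player to move can force a win):
i:   0  1  2  3  4  5  6  7  8  9 10
     W  L  W  L  W  W  W  W  W  L  W
Position 10 is W, so the first player wins.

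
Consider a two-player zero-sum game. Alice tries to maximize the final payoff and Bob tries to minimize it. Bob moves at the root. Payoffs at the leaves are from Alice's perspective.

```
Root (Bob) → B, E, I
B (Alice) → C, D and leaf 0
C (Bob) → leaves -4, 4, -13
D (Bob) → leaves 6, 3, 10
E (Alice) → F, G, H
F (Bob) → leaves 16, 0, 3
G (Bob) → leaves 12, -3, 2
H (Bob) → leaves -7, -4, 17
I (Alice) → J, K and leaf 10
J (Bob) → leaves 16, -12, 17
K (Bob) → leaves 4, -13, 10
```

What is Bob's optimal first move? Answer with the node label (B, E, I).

E

C (Bob): min(-4, 4, -13) = -13
D (Bob): min(6, 3, 10) = 3
B (Alice): max(-13, 3, 0) = 3
F (Bob): min(16, 0, 3) = 0
G (Bob): min(12, -3, 2) = -3
H (Bob): min(-7, -4, 17) = -7
E (Alice): max(0, -3, -7) = 0
J (Bob): min(16, -12, 17) = -12
K (Bob): min(4, -13, 10) = -13
I (Alice): max(-12, -13, 10) = 10
Root (Bob): min(3, 0, 10) = 0
Bob picks the child with the lowest value: E (value 0).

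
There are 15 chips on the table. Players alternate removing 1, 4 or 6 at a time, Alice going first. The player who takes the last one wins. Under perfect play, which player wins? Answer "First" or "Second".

Compute winning (W) and losing (L) positions by backward induction:
i:   0  1  2  3  4  5  6  7  8  9 10 11 12 13 14 15
     L  W  L  W  W  L  W  L  W  W  L  W  L  W  W  L
Position 15 is L, so the second player wins.

Second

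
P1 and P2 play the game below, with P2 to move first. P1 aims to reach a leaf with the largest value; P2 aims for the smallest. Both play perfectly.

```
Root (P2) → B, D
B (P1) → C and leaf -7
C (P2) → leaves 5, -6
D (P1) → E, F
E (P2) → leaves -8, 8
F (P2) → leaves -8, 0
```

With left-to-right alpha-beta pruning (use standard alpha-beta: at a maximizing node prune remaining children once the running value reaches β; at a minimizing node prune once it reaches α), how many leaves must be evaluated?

C [α=-∞,β=+∞]: v=-6
B [α=-∞,β=+∞]: v=-6
E [α=-∞,β=-6]: v=-8
F [α=-8,β=-6]: v=-8 after child 1 ≤ α → α-cutoff, skip 1
D [α=-∞,β=-6]: v=-8
Root [α=-∞,β=+∞]: v=-8
Leaves evaluated: 6 of 7.

6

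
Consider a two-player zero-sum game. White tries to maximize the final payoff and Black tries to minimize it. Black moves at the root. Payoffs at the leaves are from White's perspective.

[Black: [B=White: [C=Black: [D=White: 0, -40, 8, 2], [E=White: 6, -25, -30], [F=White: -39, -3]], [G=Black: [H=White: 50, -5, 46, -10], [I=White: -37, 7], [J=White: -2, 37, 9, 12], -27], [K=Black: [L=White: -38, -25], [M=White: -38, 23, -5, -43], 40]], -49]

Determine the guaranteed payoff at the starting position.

-49

D (White): max(0, -40, 8, 2) = 8
E (White): max(6, -25, -30) = 6
F (White): max(-39, -3) = -3
C (Black): min(8, 6, -3) = -3
H (White): max(50, -5, 46, -10) = 50
I (White): max(-37, 7) = 7
J (White): max(-2, 37, 9, 12) = 37
G (Black): min(50, 7, 37, -27) = -27
L (White): max(-38, -25) = -25
M (White): max(-38, 23, -5, -43) = 23
K (Black): min(-25, 23, 40) = -25
B (White): max(-3, -27, -25) = -3
Root (Black): min(-3, -49) = -49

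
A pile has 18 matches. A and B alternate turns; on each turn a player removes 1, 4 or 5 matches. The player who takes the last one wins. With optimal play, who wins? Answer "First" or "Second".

Second

Mark each pile size as W (mover wins) or L (mover loses):
i:   0  1  2  3  4  5  6  7  8  9 10 11 12 13 14 15 16 17 18
     L  W  L  W  W  W  W  W  L  W  L  W  W  W  W  W  L  W  L
Position 18 is L, so the second player wins.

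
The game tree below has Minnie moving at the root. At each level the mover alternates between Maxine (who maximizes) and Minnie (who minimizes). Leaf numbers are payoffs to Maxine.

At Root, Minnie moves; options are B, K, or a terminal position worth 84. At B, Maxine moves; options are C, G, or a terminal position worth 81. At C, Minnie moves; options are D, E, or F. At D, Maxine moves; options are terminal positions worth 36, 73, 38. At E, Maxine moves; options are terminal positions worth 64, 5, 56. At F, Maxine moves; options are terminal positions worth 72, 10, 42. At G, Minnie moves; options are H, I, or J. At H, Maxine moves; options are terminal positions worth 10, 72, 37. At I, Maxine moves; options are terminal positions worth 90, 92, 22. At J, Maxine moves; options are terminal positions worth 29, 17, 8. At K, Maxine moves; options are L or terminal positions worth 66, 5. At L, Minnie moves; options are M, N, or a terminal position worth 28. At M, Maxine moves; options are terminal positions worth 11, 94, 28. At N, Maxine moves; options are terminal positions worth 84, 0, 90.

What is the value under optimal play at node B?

D: max(36, 73, 38) = 73
E: max(64, 5, 56) = 64
F: max(72, 10, 42) = 72
C: min(73, 64, 72) = 64
H: max(10, 72, 37) = 72
I: max(90, 92, 22) = 92
J: max(29, 17, 8) = 29
G: min(72, 92, 29) = 29
B: max(64, 29, 81) = 81

81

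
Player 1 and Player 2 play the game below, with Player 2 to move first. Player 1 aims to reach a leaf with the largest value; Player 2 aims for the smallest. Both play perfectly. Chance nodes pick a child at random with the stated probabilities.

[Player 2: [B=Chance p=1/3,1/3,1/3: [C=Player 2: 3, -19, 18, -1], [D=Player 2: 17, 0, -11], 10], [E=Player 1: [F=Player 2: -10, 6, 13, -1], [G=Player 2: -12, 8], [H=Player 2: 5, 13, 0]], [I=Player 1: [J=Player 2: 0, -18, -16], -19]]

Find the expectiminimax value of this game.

-18

C (Player 2): min(3, -19, 18, -1) = -19
D (Player 2): min(17, 0, -11) = -11
B (Chance): 1/3·-19 + 1/3·-11 + 1/3·10 = -6.67
F (Player 2): min(-10, 6, 13, -1) = -10
G (Player 2): min(-12, 8) = -12
H (Player 2): min(5, 13, 0) = 0
E (Player 1): max(-10, -12, 0) = 0
J (Player 2): min(0, -18, -16) = -18
I (Player 1): max(-18, -19) = -18
Root (Player 2): min(-6.67, 0, -18) = -18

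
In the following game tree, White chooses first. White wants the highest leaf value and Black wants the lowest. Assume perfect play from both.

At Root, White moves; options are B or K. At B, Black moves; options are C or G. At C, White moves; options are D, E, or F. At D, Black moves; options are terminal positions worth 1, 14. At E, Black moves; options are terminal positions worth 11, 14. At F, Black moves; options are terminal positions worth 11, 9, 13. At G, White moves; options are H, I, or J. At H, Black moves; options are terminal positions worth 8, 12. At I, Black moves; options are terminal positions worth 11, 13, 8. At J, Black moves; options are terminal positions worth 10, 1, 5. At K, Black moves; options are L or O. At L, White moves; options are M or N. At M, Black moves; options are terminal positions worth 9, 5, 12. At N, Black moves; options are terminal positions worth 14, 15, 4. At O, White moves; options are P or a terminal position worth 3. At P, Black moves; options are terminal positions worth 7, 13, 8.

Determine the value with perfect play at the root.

8

D (Black): min(1, 14) = 1
E (Black): min(11, 14) = 11
F (Black): min(11, 9, 13) = 9
C (White): max(1, 11, 9) = 11
H (Black): min(8, 12) = 8
I (Black): min(11, 13, 8) = 8
J (Black): min(10, 1, 5) = 1
G (White): max(8, 8, 1) = 8
B (Black): min(11, 8) = 8
M (Black): min(9, 5, 12) = 5
N (Black): min(14, 15, 4) = 4
L (White): max(5, 4) = 5
P (Black): min(7, 13, 8) = 7
O (White): max(7, 3) = 7
K (Black): min(5, 7) = 5
Root (White): max(8, 5) = 8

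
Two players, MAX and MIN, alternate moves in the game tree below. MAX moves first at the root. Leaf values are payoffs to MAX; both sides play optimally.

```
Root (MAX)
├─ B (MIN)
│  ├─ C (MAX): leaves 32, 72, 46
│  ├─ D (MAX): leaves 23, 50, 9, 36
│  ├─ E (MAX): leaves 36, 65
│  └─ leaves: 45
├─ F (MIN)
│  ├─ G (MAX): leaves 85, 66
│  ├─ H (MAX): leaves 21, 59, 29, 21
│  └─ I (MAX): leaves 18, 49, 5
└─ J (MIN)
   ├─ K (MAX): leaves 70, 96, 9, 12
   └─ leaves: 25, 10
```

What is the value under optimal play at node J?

K: max(70, 96, 9, 12) = 96
J: min(96, 25, 10) = 10

10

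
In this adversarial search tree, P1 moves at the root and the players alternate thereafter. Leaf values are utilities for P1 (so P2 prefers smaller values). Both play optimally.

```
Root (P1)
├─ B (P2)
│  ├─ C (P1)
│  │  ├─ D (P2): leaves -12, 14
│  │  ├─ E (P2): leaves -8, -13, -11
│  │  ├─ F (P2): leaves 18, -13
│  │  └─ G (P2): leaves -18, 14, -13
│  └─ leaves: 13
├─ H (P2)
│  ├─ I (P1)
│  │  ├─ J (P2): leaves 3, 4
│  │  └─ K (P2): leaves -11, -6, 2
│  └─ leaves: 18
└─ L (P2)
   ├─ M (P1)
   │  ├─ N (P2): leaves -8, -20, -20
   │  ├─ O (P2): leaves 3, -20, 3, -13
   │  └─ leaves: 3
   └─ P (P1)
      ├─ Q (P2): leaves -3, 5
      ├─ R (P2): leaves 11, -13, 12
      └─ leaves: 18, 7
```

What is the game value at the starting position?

3

D (P2): min(-12, 14) = -12
E (P2): min(-8, -13, -11) = -13
F (P2): min(18, -13) = -13
G (P2): min(-18, 14, -13) = -18
C (P1): max(-12, -13, -13, -18) = -12
B (P2): min(-12, 13) = -12
J (P2): min(3, 4) = 3
K (P2): min(-11, -6, 2) = -11
I (P1): max(3, -11) = 3
H (P2): min(3, 18) = 3
N (P2): min(-8, -20, -20) = -20
O (P2): min(3, -20, 3, -13) = -20
M (P1): max(-20, -20, 3) = 3
Q (P2): min(-3, 5) = -3
R (P2): min(11, -13, 12) = -13
P (P1): max(-3, -13, 18, 7) = 18
L (P2): min(3, 18) = 3
Root (P1): max(-12, 3, 3) = 3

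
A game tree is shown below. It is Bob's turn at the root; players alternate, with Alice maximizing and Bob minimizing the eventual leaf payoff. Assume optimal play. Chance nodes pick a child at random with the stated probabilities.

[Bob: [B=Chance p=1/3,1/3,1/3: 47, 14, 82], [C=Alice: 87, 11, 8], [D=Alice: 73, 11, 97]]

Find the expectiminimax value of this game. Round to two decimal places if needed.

B (Chance): 1/3·47 + 1/3·14 + 1/3·82 = 47.67
C (Alice): max(87, 11, 8) = 87
D (Alice): max(73, 11, 97) = 97
Root (Bob): min(47.67, 87, 97) = 47.67

47.67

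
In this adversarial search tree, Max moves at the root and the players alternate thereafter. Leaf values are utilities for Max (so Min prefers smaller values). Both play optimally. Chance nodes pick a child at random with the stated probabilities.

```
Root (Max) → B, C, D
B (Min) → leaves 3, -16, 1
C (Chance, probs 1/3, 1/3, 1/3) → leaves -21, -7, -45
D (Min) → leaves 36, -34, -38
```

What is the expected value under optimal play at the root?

-16

B (Min): min(3, -16, 1) = -16
C (Chance): 1/3·-21 + 1/3·-7 + 1/3·-45 = -24.33
D (Min): min(36, -34, -38) = -38
Root (Max): max(-16, -24.33, -38) = -16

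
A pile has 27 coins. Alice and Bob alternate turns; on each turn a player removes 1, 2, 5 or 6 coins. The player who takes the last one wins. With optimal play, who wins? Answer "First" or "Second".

i:   0  1  2  3  4  5  6  7  8  9 10 11 12 13 14 15 16 17 18 19 20 21 22 23 24 25 26 27
     L  W  W  L  W  W  W  L  W  W  L  W  W  W  L  W  W  L  W  W  W  L  W  W  L  W  W  W
Position 27 is W, so the first player wins.

First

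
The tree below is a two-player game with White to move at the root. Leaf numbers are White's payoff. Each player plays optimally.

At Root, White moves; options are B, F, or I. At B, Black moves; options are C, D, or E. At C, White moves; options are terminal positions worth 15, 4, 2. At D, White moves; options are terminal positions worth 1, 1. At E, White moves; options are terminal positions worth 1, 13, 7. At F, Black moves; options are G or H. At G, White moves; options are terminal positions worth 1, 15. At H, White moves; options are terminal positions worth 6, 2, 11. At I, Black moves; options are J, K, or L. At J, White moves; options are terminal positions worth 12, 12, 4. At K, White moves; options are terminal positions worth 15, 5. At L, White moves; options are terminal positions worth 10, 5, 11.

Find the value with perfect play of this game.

C (White): max(15, 4, 2) = 15
D (White): max(1, 1) = 1
E (White): max(1, 13, 7) = 13
B (Black): min(15, 1, 13) = 1
G (White): max(1, 15) = 15
H (White): max(6, 2, 11) = 11
F (Black): min(15, 11) = 11
J (White): max(12, 12, 4) = 12
K (White): max(15, 5) = 15
L (White): max(10, 5, 11) = 11
I (Black): min(12, 15, 11) = 11
Root (White): max(1, 11, 11) = 11

11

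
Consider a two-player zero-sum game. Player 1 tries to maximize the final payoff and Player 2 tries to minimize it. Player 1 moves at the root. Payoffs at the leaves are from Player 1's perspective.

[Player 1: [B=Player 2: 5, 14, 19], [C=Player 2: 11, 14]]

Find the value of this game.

B (Player 2): min(5, 14, 19) = 5
C (Player 2): min(11, 14) = 11
Root (Player 1): max(5, 11) = 11

11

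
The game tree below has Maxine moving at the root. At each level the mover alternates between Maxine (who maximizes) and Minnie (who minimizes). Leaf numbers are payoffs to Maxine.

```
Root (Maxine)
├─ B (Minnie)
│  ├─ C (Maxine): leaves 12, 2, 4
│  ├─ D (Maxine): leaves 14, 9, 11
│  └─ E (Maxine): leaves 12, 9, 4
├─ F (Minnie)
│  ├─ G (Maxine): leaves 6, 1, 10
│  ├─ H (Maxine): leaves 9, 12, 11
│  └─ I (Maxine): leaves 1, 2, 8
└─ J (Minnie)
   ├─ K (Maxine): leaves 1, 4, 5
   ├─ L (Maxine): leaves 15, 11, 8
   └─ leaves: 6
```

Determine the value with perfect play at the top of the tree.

C (Maxine): max(12, 2, 4) = 12
D (Maxine): max(14, 9, 11) = 14
E (Maxine): max(12, 9, 4) = 12
B (Minnie): min(12, 14, 12) = 12
G (Maxine): max(6, 1, 10) = 10
H (Maxine): max(9, 12, 11) = 12
I (Maxine): max(1, 2, 8) = 8
F (Minnie): min(10, 12, 8) = 8
K (Maxine): max(1, 4, 5) = 5
L (Maxine): max(15, 11, 8) = 15
J (Minnie): min(5, 15, 6) = 5
Root (Maxine): max(12, 8, 5) = 12

12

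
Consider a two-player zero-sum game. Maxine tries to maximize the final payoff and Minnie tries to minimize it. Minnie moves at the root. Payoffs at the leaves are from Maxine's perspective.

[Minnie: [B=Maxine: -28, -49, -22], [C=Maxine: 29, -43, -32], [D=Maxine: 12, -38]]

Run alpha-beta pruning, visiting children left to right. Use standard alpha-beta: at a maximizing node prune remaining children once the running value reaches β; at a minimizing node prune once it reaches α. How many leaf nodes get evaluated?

B [α=-∞,β=+∞]: v=-22
C [α=-∞,β=-22]: v=29 after child 1 ≥ β → β-cutoff, skip 2
D [α=-∞,β=-22]: v=12 after child 1 ≥ β → β-cutoff, skip 1
Root [α=-∞,β=+∞]: v=-22
Leaves evaluated: 5 of 8.

5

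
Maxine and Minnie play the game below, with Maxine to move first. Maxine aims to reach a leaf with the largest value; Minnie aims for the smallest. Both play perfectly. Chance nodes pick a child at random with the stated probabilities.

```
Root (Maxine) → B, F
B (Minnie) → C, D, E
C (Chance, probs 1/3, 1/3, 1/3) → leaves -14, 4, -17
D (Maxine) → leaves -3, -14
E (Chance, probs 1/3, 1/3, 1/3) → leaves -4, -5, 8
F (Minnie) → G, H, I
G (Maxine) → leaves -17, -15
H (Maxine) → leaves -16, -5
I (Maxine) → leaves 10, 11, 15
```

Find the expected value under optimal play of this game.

C (Chance): 1/3·-14 + 1/3·4 + 1/3·-17 = -9
D (Maxine): max(-3, -14) = -3
E (Chance): 1/3·-4 + 1/3·-5 + 1/3·8 = -0.33
B (Minnie): min(-9, -3, -0.33) = -9
G (Maxine): max(-17, -15) = -15
H (Maxine): max(-16, -5) = -5
I (Maxine): max(10, 11, 15) = 15
F (Minnie): min(-15, -5, 15) = -15
Root (Maxine): max(-9, -15) = -9

-9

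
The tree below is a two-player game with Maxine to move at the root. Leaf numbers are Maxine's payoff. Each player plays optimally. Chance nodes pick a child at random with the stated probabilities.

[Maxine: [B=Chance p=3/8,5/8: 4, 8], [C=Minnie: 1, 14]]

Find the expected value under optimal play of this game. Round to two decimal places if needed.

6.5

B (Chance): 3/8·4 + 5/8·8 = 6.5
C (Minnie): min(1, 14) = 1
Root (Maxine): max(6.5, 1) = 6.5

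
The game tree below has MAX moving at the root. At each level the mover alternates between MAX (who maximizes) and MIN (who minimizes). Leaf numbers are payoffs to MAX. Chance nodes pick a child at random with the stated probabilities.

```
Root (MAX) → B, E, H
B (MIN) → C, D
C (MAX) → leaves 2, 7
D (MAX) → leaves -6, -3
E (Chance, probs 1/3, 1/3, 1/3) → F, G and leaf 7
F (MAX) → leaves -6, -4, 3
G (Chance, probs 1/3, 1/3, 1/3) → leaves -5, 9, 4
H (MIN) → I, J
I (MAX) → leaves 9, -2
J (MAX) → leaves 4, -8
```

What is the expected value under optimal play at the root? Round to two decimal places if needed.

4.22

C (MAX): max(2, 7) = 7
D (MAX): max(-6, -3) = -3
B (MIN): min(7, -3) = -3
F (MAX): max(-6, -4, 3) = 3
G (Chance): 1/3·-5 + 1/3·9 + 1/3·4 = 2.67
E (Chance): 1/3·3 + 1/3·2.67 + 1/3·7 = 4.22
I (MAX): max(9, -2) = 9
J (MAX): max(4, -8) = 4
H (MIN): min(9, 4) = 4
Root (MAX): max(-3, 4.22, 4) = 4.22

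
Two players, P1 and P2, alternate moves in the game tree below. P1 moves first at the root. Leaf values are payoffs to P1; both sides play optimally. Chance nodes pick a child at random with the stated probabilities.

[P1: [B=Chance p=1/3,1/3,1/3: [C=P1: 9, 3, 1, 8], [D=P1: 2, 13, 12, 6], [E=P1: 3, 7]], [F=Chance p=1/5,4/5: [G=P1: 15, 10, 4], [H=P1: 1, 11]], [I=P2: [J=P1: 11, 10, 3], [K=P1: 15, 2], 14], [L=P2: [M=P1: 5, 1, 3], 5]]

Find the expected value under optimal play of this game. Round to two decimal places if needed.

11.8

C (P1): max(9, 3, 1, 8) = 9
D (P1): max(2, 13, 12, 6) = 13
E (P1): max(3, 7) = 7
B (Chance): 1/3·9 + 1/3·13 + 1/3·7 = 9.67
G (P1): max(15, 10, 4) = 15
H (P1): max(1, 11) = 11
F (Chance): 1/5·15 + 4/5·11 = 11.8
J (P1): max(11, 10, 3) = 11
K (P1): max(15, 2) = 15
I (P2): min(11, 15, 14) = 11
M (P1): max(5, 1, 3) = 5
L (P2): min(5, 5) = 5
Root (P1): max(9.67, 11.8, 11, 5) = 11.8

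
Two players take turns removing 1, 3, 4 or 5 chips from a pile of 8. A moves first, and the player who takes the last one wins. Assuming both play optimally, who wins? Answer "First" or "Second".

Mark each pile size as W (mover wins) or L (mover loses):
i:   0  1  2  3  4  5  6  7  8
     L  W  L  W  W  W  W  W  L
Position 8 is L, so the second player wins.

Second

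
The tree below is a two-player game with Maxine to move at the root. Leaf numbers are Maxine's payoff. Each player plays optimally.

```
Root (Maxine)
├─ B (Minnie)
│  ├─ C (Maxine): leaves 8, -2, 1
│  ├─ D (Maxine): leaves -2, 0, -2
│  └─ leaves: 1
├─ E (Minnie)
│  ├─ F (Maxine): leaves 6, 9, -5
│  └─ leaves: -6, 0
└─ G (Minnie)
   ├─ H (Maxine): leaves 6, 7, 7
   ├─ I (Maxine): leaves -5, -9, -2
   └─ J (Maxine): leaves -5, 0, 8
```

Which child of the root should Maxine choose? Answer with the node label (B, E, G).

C (Maxine): max(8, -2, 1) = 8
D (Maxine): max(-2, 0, -2) = 0
B (Minnie): min(8, 0, 1) = 0
F (Maxine): max(6, 9, -5) = 9
E (Minnie): min(9, -6, 0) = -6
H (Maxine): max(6, 7, 7) = 7
I (Maxine): max(-5, -9, -2) = -2
J (Maxine): max(-5, 0, 8) = 8
G (Minnie): min(7, -2, 8) = -2
Root (Maxine): max(0, -6, -2) = 0
Maxine picks the child with the highest value: B (value 0).

B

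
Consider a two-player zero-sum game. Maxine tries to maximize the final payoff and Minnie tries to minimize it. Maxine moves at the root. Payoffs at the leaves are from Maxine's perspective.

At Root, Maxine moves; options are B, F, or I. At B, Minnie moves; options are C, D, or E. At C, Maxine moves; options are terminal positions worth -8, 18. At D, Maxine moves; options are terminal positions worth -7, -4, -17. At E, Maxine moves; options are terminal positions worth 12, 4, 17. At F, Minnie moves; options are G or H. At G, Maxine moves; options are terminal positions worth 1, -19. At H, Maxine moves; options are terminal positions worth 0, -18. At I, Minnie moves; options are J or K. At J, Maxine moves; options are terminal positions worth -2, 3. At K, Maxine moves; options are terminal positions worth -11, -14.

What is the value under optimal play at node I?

-11

J: max(-2, 3) = 3
K: max(-11, -14) = -11
I: min(3, -11) = -11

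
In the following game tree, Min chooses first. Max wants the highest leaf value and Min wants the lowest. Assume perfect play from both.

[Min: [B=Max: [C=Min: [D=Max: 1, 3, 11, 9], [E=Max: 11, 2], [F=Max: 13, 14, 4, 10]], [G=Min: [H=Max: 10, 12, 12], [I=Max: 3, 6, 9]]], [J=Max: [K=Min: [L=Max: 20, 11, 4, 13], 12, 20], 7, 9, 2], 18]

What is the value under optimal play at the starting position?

11

D (Max): max(1, 3, 11, 9) = 11
E (Max): max(11, 2) = 11
F (Max): max(13, 14, 4, 10) = 14
C (Min): min(11, 11, 14) = 11
H (Max): max(10, 12, 12) = 12
I (Max): max(3, 6, 9) = 9
G (Min): min(12, 9) = 9
B (Max): max(11, 9) = 11
L (Max): max(20, 11, 4, 13) = 20
K (Min): min(20, 12, 20) = 12
J (Max): max(12, 7, 9, 2) = 12
Root (Min): min(11, 12, 18) = 11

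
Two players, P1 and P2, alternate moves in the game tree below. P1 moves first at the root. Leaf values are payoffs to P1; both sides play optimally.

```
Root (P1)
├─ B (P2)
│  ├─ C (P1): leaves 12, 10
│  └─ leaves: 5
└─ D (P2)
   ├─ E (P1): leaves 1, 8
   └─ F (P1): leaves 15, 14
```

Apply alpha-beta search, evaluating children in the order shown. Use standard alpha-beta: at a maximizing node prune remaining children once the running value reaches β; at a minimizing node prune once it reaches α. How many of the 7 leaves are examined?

C [α=-∞,β=+∞]: v=12
B [α=-∞,β=+∞]: v=5
E [α=5,β=+∞]: v=8
F [α=5,β=8]: v=15 after child 1 ≥ β → β-cutoff, skip 1
D [α=5,β=+∞]: v=8
Root [α=-∞,β=+∞]: v=8
Leaves evaluated: 6 of 7.

6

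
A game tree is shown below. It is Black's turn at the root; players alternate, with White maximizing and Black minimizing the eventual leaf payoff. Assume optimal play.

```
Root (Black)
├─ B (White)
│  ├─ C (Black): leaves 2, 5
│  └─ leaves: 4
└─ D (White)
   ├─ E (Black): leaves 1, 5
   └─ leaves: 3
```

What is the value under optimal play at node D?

E: min(1, 5) = 1
D: max(1, 3) = 3

3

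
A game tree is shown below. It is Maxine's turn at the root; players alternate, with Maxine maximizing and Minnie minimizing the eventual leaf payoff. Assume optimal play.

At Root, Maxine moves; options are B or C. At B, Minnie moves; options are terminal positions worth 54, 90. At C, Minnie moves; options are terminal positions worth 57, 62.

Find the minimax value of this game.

B (Minnie): min(54, 90) = 54
C (Minnie): min(57, 62) = 57
Root (Maxine): max(54, 57) = 57

57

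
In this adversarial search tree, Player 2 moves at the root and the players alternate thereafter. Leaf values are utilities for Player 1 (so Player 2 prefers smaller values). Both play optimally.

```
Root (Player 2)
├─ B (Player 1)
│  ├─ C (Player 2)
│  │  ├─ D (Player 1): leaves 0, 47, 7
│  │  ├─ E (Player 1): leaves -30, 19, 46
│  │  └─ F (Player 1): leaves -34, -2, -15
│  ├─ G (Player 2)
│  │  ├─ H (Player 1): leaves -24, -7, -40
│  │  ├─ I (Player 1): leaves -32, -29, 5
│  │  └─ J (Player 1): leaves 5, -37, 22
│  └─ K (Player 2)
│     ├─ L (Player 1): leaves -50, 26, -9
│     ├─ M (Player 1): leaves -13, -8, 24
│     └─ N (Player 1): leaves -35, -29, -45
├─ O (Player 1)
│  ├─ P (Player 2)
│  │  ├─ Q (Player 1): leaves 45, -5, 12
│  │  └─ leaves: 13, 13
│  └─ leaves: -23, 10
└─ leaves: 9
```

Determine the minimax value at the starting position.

-2

D (Player 1): max(0, 47, 7) = 47
E (Player 1): max(-30, 19, 46) = 46
F (Player 1): max(-34, -2, -15) = -2
C (Player 2): min(47, 46, -2) = -2
H (Player 1): max(-24, -7, -40) = -7
I (Player 1): max(-32, -29, 5) = 5
J (Player 1): max(5, -37, 22) = 22
G (Player 2): min(-7, 5, 22) = -7
L (Player 1): max(-50, 26, -9) = 26
M (Player 1): max(-13, -8, 24) = 24
N (Player 1): max(-35, -29, -45) = -29
K (Player 2): min(26, 24, -29) = -29
B (Player 1): max(-2, -7, -29) = -2
Q (Player 1): max(45, -5, 12) = 45
P (Player 2): min(45, 13, 13) = 13
O (Player 1): max(13, -23, 10) = 13
Root (Player 2): min(-2, 13, 9) = -2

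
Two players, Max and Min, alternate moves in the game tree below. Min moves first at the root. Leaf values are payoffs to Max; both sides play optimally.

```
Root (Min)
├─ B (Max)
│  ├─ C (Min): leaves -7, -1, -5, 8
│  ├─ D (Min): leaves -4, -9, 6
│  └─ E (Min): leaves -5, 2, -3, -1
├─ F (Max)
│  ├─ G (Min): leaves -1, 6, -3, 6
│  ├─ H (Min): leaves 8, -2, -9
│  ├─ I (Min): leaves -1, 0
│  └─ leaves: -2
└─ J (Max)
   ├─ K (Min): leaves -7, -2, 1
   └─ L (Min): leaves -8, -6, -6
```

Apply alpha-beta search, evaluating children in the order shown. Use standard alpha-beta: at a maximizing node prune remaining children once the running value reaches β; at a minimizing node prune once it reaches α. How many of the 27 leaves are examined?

C [α=-∞,β=+∞]: v=-7
D [α=-7,β=+∞]: v=-9 after child 2 ≤ α → α-cutoff, skip 1
E [α=-7,β=+∞]: v=-5
B [α=-∞,β=+∞]: v=-5
G [α=-∞,β=-5]: v=-3
F [α=-∞,β=-5]: v=-3 after child 1 ≥ β → β-cutoff, skip 3
K [α=-∞,β=-5]: v=-7
L [α=-7,β=-5]: v=-8 after child 1 ≤ α → α-cutoff, skip 2
J [α=-∞,β=-5]: v=-7
Root [α=-∞,β=+∞]: v=-7
Leaves evaluated: 18 of 27.

18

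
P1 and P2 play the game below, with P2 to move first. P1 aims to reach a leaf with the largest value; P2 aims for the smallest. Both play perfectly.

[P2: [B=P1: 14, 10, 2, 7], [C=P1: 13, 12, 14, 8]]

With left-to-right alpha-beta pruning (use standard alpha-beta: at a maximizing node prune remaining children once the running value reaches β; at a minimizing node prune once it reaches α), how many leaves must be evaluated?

B [α=-∞,β=+∞]: v=14
C [α=-∞,β=14]: v=14 after child 3 ≥ β → β-cutoff, skip 1
Root [α=-∞,β=+∞]: v=14
Leaves evaluated: 7 of 8.

7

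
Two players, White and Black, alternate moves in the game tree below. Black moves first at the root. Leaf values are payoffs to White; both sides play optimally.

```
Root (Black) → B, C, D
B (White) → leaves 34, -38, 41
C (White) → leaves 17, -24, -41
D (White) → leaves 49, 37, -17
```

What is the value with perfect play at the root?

B (White): max(34, -38, 41) = 41
C (White): max(17, -24, -41) = 17
D (White): max(49, 37, -17) = 49
Root (Black): min(41, 17, 49) = 17

17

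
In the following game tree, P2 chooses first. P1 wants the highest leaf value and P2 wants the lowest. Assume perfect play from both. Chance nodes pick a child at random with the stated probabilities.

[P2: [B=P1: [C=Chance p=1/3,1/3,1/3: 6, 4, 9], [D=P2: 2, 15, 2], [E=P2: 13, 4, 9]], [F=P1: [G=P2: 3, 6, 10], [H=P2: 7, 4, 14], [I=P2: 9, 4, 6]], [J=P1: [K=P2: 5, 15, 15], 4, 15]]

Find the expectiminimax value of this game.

C (Chance): 1/3·6 + 1/3·4 + 1/3·9 = 6.33
D (P2): min(2, 15, 2) = 2
E (P2): min(13, 4, 9) = 4
B (P1): max(6.33, 2, 4) = 6.33
G (P2): min(3, 6, 10) = 3
H (P2): min(7, 4, 14) = 4
I (P2): min(9, 4, 6) = 4
F (P1): max(3, 4, 4) = 4
K (P2): min(5, 15, 15) = 5
J (P1): max(5, 4, 15) = 15
Root (P2): min(6.33, 4, 15) = 4

4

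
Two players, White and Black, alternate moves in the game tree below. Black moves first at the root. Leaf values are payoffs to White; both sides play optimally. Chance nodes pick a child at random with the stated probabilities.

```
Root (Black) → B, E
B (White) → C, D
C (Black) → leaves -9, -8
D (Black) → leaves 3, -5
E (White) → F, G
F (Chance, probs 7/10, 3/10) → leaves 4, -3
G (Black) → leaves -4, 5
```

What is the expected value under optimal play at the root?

-5

C (Black): min(-9, -8) = -9
D (Black): min(3, -5) = -5
B (White): max(-9, -5) = -5
F (Chance): 7/10·4 + 3/10·-3 = 1.9
G (Black): min(-4, 5) = -4
E (White): max(1.9, -4) = 1.9
Root (Black): min(-5, 1.9) = -5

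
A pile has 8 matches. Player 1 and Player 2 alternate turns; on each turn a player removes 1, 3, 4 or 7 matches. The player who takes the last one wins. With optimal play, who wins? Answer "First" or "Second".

Second

Compute winning (W) and losing (L) positions by backward induction:
i:   0  1  2  3  4  5  6  7  8
     L  W  L  W  W  W  W  W  L
Position 8 is L, so the second player wins.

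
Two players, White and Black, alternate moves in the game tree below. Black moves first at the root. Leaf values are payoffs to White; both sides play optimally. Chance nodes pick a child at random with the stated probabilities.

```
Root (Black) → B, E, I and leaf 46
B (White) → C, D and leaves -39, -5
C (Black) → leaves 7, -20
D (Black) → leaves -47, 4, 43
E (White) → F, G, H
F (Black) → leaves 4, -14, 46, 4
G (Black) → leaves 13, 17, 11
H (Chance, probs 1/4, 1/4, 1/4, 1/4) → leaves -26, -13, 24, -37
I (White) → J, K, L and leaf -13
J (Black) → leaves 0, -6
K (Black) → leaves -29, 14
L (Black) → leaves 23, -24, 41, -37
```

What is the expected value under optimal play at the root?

C (Black): min(7, -20) = -20
D (Black): min(-47, 4, 43) = -47
B (White): max(-20, -47, -39, -5) = -5
F (Black): min(4, -14, 46, 4) = -14
G (Black): min(13, 17, 11) = 11
H (Chance): 1/4·-26 + 1/4·-13 + 1/4·24 + 1/4·-37 = -13
E (White): max(-14, 11, -13) = 11
J (Black): min(0, -6) = -6
K (Black): min(-29, 14) = -29
L (Black): min(23, -24, 41, -37) = -37
I (White): max(-6, -29, -37, -13) = -6
Root (Black): min(-5, 11, -6, 46) = -6

-6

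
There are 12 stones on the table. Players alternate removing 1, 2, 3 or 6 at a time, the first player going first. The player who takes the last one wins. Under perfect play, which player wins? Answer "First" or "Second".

i:   0  1  2  3  4  5  6  7  8  9 10 11 12
     L  W  W  W  L  W  W  W  L  W  W  W  L
Position 12 is L, so the second player wins.

Second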